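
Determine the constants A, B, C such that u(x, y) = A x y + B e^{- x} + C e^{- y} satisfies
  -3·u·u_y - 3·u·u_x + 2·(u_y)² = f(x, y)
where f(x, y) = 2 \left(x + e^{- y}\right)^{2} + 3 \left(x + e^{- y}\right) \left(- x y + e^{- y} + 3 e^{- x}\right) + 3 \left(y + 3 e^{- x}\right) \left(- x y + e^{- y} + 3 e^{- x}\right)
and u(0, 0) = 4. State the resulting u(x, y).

Substitute the ansatz u = A x y + B e^{- x} + C e^{- y} into the left-hand side.
Derivatives of the ansatz:
  u_y = A x - C e^{- y}
  u_x = A y - B e^{- x}
Term by term:
  -3·u·u_y = - 3 A^{2} x^{2} y - 3 A B x e^{- x} + 3 A C x y e^{- y} - 3 A C x e^{- y} + 3 B C e^{- x} e^{- y} + 3 C^{2} e^{- 2 y}
  -3·u·u_x = - 3 A^{2} x y^{2} + 3 A B x y e^{- x} - 3 A B y e^{- x} - 3 A C y e^{- y} + 3 B^{2} e^{- 2 x} + 3 B C e^{- x} e^{- y}
  2·(u_y)² = 2 A^{2} x^{2} - 4 A C x e^{- y} + 2 C^{2} e^{- 2 y}
So the left-hand side equals
  - 3 A^{2} x^{2} y + 2 A^{2} x^{2} - 3 A^{2} x y^{2} + 3 A B x y e^{- x} - 3 A B x e^{- x} - 3 A B y e^{- x} + 3 A C x y e^{- y} - 7 A C x e^{- y} - 3 A C y e^{- y} + 3 B^{2} e^{- 2 x} + 6 B C e^{- x} e^{- y} + 5 C^{2} e^{- 2 y}
This must equal f(x, y) identically; expanded, f = - 3 x^{2} y + 2 x^{2} - 3 x y^{2} - 3 x y e^{- y} - 9 x y e^{- x} + 7 x e^{- y} + 9 x e^{- x} + 3 y e^{- y} + 9 y e^{- x} + 5 e^{- 2 y} + 18 e^{- x} e^{- y} + 27 e^{- 2 x}.
Matching coefficients of the independent functions:
  [x^{2}]:  2 A^{2} = 2
  [x y^{2}, x^{2} y]:  - 3 A^{2} = -3
  [x e^{- x}, y e^{- x}]:  - 3 A B = 9
  [x e^{- y}]:  - 7 A C = 7
  [y e^{- y}]:  - 3 A C = 3
  [e^{- x} e^{- y}]:  6 B C = 18
  [x y e^{- x}]:  3 A B = -9
  [x y e^{- y}]:  3 A C = -3
  [e^{- 2 x}]:  3 B^{2} = 27
  [e^{- 2 y}]:  5 C^{2} = 5
These equations allow (A, B, C) = (-1, 3, 1) or (1, -3, -1).
Impose the point condition(s):
  u(0, 0) = 4  ⟹  B + C = 4
Only A = -1, B = 3, C = 1 satisfies everything.
Hence u(x, y) = - x y + e^{- y} + 3 e^{- x}.

Answer: u(x, y) = - x y + e^{- y} + 3 e^{- x}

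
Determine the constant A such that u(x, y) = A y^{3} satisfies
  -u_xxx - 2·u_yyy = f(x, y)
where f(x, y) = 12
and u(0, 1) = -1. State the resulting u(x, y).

Substitute the ansatz u = A y^{3} into the left-hand side.
Derivatives of the ansatz:
  u_xxx = 0
  u_yyy = 6 A
Term by term:
  -u_xxx = 0
  -2·u_yyy = - 12 A
So the left-hand side equals
  - 12 A
This must equal f(x, y) = 12 identically.
Matching coefficients of the independent functions:
  [constant term]:  - 12 A = 12
Solving: A = -1.
Check against the point condition:
  u(0, 1) = -1  ⟹  A = -1  ✓
Hence u(x, y) = - y^{3}.

Answer: u(x, y) = - y^{3}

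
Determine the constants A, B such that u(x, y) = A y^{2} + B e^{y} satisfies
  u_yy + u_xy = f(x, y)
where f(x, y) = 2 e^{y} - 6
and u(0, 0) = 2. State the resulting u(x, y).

Substitute the ansatz u = A y^{2} + B e^{y} into the left-hand side.
Derivatives of the ansatz:
  u_yy = 2 A + B e^{y}
  u_xy = 0
Term by term:
  u_yy = 2 A + B e^{y}
  u_xy = 0
So the left-hand side equals
  2 A + B e^{y}
This must equal f(x, y) = 2 e^{y} - 6 identically.
Matching coefficients of the independent functions:
  [constant term]:  2 A = -6
  [e^{y}]:  B = 2
Solving: A = -3, B = 2.
Check against the point condition:
  u(0, 0) = 2  ⟹  B = 2  ✓
Hence u(x, y) = - 3 y^{2} + 2 e^{y}.

Answer: u(x, y) = - 3 y^{2} + 2 e^{y}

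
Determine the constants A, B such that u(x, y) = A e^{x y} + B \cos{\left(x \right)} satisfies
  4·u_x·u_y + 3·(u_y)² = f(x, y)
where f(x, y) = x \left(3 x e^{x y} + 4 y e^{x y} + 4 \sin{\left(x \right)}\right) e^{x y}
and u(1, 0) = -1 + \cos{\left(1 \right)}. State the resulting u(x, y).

Substitute the ansatz u = A e^{x y} + B \cos{\left(x \right)} into the left-hand side.
Derivatives of the ansatz:
  u_x = A y e^{x y} - B \sin{\left(x \right)}
  u_y = A x e^{x y}
Term by term:
  4·u_x·u_y = 4 A^{2} x y e^{2 x y} - 4 A B x e^{x y} \sin{\left(x \right)}
  3·(u_y)² = 3 A^{2} x^{2} e^{2 x y}
So the left-hand side equals
  3 A^{2} x^{2} e^{2 x y} + 4 A^{2} x y e^{2 x y} - 4 A B x e^{x y} \sin{\left(x \right)}
This must equal f(x, y) identically; expanded, f = 3 x^{2} e^{2 x y} + 4 x y e^{2 x y} + 4 x e^{x y} \sin{\left(x \right)}.
Matching coefficients of the independent functions:
  [x^{2} e^{2 x y}]:  3 A^{2} = 3
  [x y e^{2 x y}]:  4 A^{2} = 4
  [x e^{x y} \sin{\left(x \right)}]:  - 4 A B = 4
These equations allow (A, B) = (-1, 1) or (1, -1).
Impose the point condition(s):
  u(1, 0) = -1 + \cos{\left(1 \right)}  ⟹  A + B \cos{\left(1 \right)} = -1 + \cos{\left(1 \right)}
Only A = -1, B = 1 satisfies everything.
Hence u(x, y) = - e^{x y} + \cos{\left(x \right)}.

Answer: u(x, y) = - e^{x y} + \cos{\left(x \right)}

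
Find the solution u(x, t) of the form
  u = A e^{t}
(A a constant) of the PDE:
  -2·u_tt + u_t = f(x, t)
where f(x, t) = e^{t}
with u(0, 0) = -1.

Substitute the ansatz u = A e^{t} into the left-hand side.
Derivatives of the ansatz:
  u_tt = A e^{t}
  u_t = A e^{t}
Term by term:
  -2·u_tt = - 2 A e^{t}
  u_t = A e^{t}
So the left-hand side equals
  - A e^{t}
This must equal f(x, t) = e^{t} identically.
Matching coefficients of the independent functions:
  [e^{t}]:  - A = 1
Solving: A = -1.
Check against the point condition:
  u(0, 0) = -1  ⟹  A = -1  ✓
Hence u(x, t) = - e^{t}.

Answer: u(x, t) = - e^{t}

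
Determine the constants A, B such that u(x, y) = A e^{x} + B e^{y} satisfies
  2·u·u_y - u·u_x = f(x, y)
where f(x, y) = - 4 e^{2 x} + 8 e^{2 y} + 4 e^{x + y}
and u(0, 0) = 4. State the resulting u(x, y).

Answer: u(x, y) = 2 e^{x} + 2 e^{y}

Derivation:
Substitute the ansatz u = A e^{x} + B e^{y} into the left-hand side.
Derivatives of the ansatz:
  u_y = B e^{y}
  u_x = A e^{x}
Term by term:
  2·u·u_y = 2 A B e^{x} e^{y} + 2 B^{2} e^{2 y}
  -u·u_x = - A^{2} e^{2 x} - A B e^{x} e^{y}
So the left-hand side equals
  - A^{2} e^{2 x} + A B e^{x} e^{y} + 2 B^{2} e^{2 y}
This must equal f(x, y) identically; expanded, f = - 4 e^{2 x} + 4 e^{x} e^{y} + 8 e^{2 y}.
Matching coefficients of the independent functions:
  [e^{x} e^{y}]:  A B = 4
  [e^{2 x}]:  - A^{2} = -4
  [e^{2 y}]:  2 B^{2} = 8
These equations allow (A, B) = (-2, -2) or (2, 2).
Impose the point condition(s):
  u(0, 0) = 4  ⟹  A + B = 4
Only A = 2, B = 2 satisfies everything.
Hence u(x, y) = 2 e^{x} + 2 e^{y}.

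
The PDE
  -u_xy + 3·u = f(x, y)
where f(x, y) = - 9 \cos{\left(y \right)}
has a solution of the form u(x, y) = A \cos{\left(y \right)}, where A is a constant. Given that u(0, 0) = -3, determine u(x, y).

Substitute the ansatz u = A \cos{\left(y \right)} into the left-hand side.
Derivatives of the ansatz:
  u_xy = 0
Term by term:
  -u_xy = 0
  3·u = 3 A \cos{\left(y \right)}
So the left-hand side equals
  3 A \cos{\left(y \right)}
This must equal f(x, y) = - 9 \cos{\left(y \right)} identically.
Matching coefficients of the independent functions:
  [\cos{\left(y \right)}]:  3 A = -9
Solving: A = -3.
Check against the point condition:
  u(0, 0) = -3  ⟹  A = -3  ✓
Hence u(x, y) = - 3 \cos{\left(y \right)}.

Answer: u(x, y) = - 3 \cos{\left(y \right)}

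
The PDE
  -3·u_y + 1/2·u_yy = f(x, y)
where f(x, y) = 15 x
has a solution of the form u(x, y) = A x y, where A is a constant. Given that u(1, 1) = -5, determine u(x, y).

Answer: u(x, y) = - 5 x y

Derivation:
Substitute the ansatz u = A x y into the left-hand side.
Derivatives of the ansatz:
  u_y = A x
  u_yy = 0
Term by term:
  -3·u_y = - 3 A x
  1/2·u_yy = 0
So the left-hand side equals
  - 3 A x
This must equal f(x, y) = 15 x identically.
Matching coefficients of the independent functions:
  [x]:  - 3 A = 15
Solving: A = -5.
Check against the point condition:
  u(1, 1) = -5  ⟹  A = -5  ✓
Hence u(x, y) = - 5 x y.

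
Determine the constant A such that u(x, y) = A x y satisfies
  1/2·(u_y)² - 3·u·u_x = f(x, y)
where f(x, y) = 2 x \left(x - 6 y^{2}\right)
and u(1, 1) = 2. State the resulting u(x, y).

Answer: u(x, y) = 2 x y

Derivation:
Substitute the ansatz u = A x y into the left-hand side.
Derivatives of the ansatz:
  u_y = A x
  u_x = A y
Term by term:
  1/2·(u_y)² = \frac{A^{2} x^{2}}{2}
  -3·u·u_x = - 3 A^{2} x y^{2}
So the left-hand side equals
  \frac{A^{2} x^{2}}{2} - 3 A^{2} x y^{2}
This must equal f(x, y) identically; expanded, f = 2 x^{2} - 12 x y^{2}.
Matching coefficients of the independent functions:
  [x^{2}]:  \frac{A^{2}}{2} = 2
  [x y^{2}]:  - 3 A^{2} = -12
These equations allow (A) = (-2) or (2).
Impose the point condition(s):
  u(1, 1) = 2  ⟹  A = 2
Only A = 2 satisfies everything.
Hence u(x, y) = 2 x y.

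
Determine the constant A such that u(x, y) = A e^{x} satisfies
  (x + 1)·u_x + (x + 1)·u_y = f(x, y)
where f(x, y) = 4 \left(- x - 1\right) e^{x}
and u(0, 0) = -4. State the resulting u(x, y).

Substitute the ansatz u = A e^{x} into the left-hand side.
Derivatives of the ansatz:
  u_x = A e^{x}
  u_y = 0
Term by term:
  (x + 1)·u_x = A x e^{x} + A e^{x}
  (x + 1)·u_y = 0
So the left-hand side equals
  A x e^{x} + A e^{x}
This must equal f(x, y) identically; expanded, f = - 4 x e^{x} - 4 e^{x}.
Matching coefficients of the independent functions:
  [x e^{x}, e^{x}]:  A = -4
Solving: A = -4.
Check against the point condition:
  u(0, 0) = -4  ⟹  A = -4  ✓
Hence u(x, y) = - 4 e^{x}.

Answer: u(x, y) = - 4 e^{x}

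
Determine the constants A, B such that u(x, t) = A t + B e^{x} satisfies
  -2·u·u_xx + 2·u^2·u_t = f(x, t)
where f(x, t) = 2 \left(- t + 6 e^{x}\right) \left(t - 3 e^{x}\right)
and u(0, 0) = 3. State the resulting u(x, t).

Substitute the ansatz u = A t + B e^{x} into the left-hand side.
Derivatives of the ansatz:
  u_xx = B e^{x}
  u_t = A
Term by term:
  -2·u·u_xx = - 2 A B t e^{x} - 2 B^{2} e^{2 x}
  2·u^2·u_t = 2 A^{3} t^{2} + 4 A^{2} B t e^{x} + 2 A B^{2} e^{2 x}
So the left-hand side equals
  2 A^{3} t^{2} + 4 A^{2} B t e^{x} + 2 A B^{2} e^{2 x} - 2 A B t e^{x} - 2 B^{2} e^{2 x}
This must equal f(x, t) identically; expanded, f = - 2 t^{2} + 18 t e^{x} - 36 e^{2 x}.
Matching coefficients of the independent functions:
  [t^{2}]:  2 A^{3} = -2
  [t e^{x}]:  4 A^{2} B - 2 A B = 18
  [e^{2 x}]:  2 A B^{2} - 2 B^{2} = -36
Solving: A = -1, B = 3.
Check against the point condition:
  u(0, 0) = 3  ⟹  B = 3  ✓
Hence u(x, t) = - t + 3 e^{x}.

Answer: u(x, t) = - t + 3 e^{x}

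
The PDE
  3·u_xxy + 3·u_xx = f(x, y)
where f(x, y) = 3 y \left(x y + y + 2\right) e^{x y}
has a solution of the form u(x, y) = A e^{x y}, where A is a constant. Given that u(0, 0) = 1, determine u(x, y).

Substitute the ansatz u = A e^{x y} into the left-hand side.
Derivatives of the ansatz:
  u_xxy = A x y^{2} e^{x y} + 2 A y e^{x y}
  u_xx = A y^{2} e^{x y}
Term by term:
  3·u_xxy = 3 A x y^{2} e^{x y} + 6 A y e^{x y}
  3·u_xx = 3 A y^{2} e^{x y}
So the left-hand side equals
  3 A x y^{2} e^{x y} + 3 A y^{2} e^{x y} + 6 A y e^{x y}
This must equal f(x, y) identically; expanded, f = 3 x y^{2} e^{x y} + 3 y^{2} e^{x y} + 6 y e^{x y}.
Matching coefficients of the independent functions:
  [y e^{x y}]:  6 A = 6
  [y^{2} e^{x y}, x y^{2} e^{x y}]:  3 A = 3
Solving: A = 1.
Check against the point condition:
  u(0, 0) = 1  ⟹  A = 1  ✓
Hence u(x, y) = e^{x y}.

Answer: u(x, y) = e^{x y}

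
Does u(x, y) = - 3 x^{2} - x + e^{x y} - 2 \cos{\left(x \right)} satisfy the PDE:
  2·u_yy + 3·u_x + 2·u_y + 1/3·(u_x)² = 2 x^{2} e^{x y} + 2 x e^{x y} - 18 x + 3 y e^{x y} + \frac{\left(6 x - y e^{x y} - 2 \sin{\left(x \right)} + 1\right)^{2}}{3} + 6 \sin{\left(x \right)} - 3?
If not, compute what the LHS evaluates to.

Evaluate each term of the left-hand side for u = - 3 x^{2} - x + e^{x y} - 2 \cos{\left(x \right)}.
Derivatives:
  u_yy = x^{2} e^{x y}
  u_x = - 6 x + y e^{x y} + 2 \sin{\left(x \right)} - 1
  u_y = x e^{x y}
Terms:
  2·u_yy = 2 x^{2} e^{x y}
  3·u_x = - 18 x + 3 y e^{x y} + 6 \sin{\left(x \right)} - 3
  2·u_y = 2 x e^{x y}
  1/3·(u_x)² = \frac{\left(6 x - y e^{x y} - 2 \sin{\left(x \right)} + 1\right)^{2}}{3}
Sum: LHS = 2 x^{2} e^{x y} + 2 x e^{x y} - 18 x + 3 y e^{x y} + \frac{\left(6 x - y e^{x y} - 2 \sin{\left(x \right)} + 1\right)^{2}}{3} + 6 \sin{\left(x \right)} - 3
This is exactly the given right-hand side, so u is a solution.

Answer: Yes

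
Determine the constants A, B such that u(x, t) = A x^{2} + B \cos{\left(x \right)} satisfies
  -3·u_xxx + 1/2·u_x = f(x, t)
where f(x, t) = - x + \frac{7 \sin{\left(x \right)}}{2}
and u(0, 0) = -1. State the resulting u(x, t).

Substitute the ansatz u = A x^{2} + B \cos{\left(x \right)} into the left-hand side.
Derivatives of the ansatz:
  u_xxx = B \sin{\left(x \right)}
  u_x = 2 A x - B \sin{\left(x \right)}
Term by term:
  -3·u_xxx = - 3 B \sin{\left(x \right)}
  1/2·u_x = A x - \frac{B \sin{\left(x \right)}}{2}
So the left-hand side equals
  A x - \frac{7 B \sin{\left(x \right)}}{2}
This must equal f(x, t) = - x + \frac{7 \sin{\left(x \right)}}{2} identically.
Matching coefficients of the independent functions:
  [x]:  A = -1
  [\sin{\left(x \right)}]:  - \frac{7 B}{2} = \frac{7}{2}
Solving: A = -1, B = -1.
Check against the point condition:
  u(0, 0) = -1  ⟹  B = -1  ✓
Hence u(x, t) = - x^{2} - \cos{\left(x \right)}.

Answer: u(x, t) = - x^{2} - \cos{\left(x \right)}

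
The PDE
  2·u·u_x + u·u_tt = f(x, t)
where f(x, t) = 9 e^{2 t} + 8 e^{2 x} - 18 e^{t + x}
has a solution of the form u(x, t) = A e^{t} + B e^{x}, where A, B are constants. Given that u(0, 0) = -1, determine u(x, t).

Answer: u(x, t) = - 3 e^{t} + 2 e^{x}

Derivation:
Substitute the ansatz u = A e^{t} + B e^{x} into the left-hand side.
Derivatives of the ansatz:
  u_x = B e^{x}
  u_tt = A e^{t}
Term by term:
  2·u·u_x = 2 A B e^{t} e^{x} + 2 B^{2} e^{2 x}
  u·u_tt = A^{2} e^{2 t} + A B e^{t} e^{x}
So the left-hand side equals
  A^{2} e^{2 t} + 3 A B e^{t} e^{x} + 2 B^{2} e^{2 x}
This must equal f(x, t) identically; expanded, f = 9 e^{2 t} - 18 e^{t} e^{x} + 8 e^{2 x}.
Matching coefficients of the independent functions:
  [e^{t} e^{x}]:  3 A B = -18
  [e^{2 t}]:  A^{2} = 9
  [e^{2 x}]:  2 B^{2} = 8
These equations allow (A, B) = (-3, 2) or (3, -2).
Impose the point condition(s):
  u(0, 0) = -1  ⟹  A + B = -1
Only A = -3, B = 2 satisfies everything.
Hence u(x, t) = - 3 e^{t} + 2 e^{x}.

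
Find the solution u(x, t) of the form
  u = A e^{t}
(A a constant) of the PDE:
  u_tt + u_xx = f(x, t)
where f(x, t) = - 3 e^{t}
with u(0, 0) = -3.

Substitute the ansatz u = A e^{t} into the left-hand side.
Derivatives of the ansatz:
  u_tt = A e^{t}
  u_xx = 0
Term by term:
  u_tt = A e^{t}
  u_xx = 0
So the left-hand side equals
  A e^{t}
This must equal f(x, t) = - 3 e^{t} identically.
Matching coefficients of the independent functions:
  [e^{t}]:  A = -3
Solving: A = -3.
Check against the point condition:
  u(0, 0) = -3  ⟹  A = -3  ✓
Hence u(x, t) = - 3 e^{t}.

Answer: u(x, t) = - 3 e^{t}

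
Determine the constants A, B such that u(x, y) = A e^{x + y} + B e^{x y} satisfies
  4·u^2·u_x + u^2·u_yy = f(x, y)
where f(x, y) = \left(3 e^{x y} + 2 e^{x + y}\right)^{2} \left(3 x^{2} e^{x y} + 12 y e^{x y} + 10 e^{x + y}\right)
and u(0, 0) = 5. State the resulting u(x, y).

Answer: u(x, y) = 3 e^{x y} + 2 e^{x + y}

Derivation:
Substitute the ansatz u = A e^{x + y} + B e^{x y} into the left-hand side.
Derivatives of the ansatz:
  u_x = A e^{x} e^{y} + B y e^{x y}
  u_yy = A e^{x} e^{y} + B x^{2} e^{x y}
Term by term:
  4·u^2·u_x = 4 A^{3} e^{3 x} e^{3 y} + 4 A^{2} B y e^{2 x} e^{2 y} e^{x y} + 8 A^{2} B e^{2 x} e^{2 y} e^{x y} + 8 A B^{2} y e^{x} e^{y} e^{2 x y} + 4 A B^{2} e^{x} e^{y} e^{2 x y} + 4 B^{3} y e^{3 x y}
  u^2·u_yy = A^{3} e^{3 x} e^{3 y} + A^{2} B x^{2} e^{2 x} e^{2 y} e^{x y} + 2 A^{2} B e^{2 x} e^{2 y} e^{x y} + 2 A B^{2} x^{2} e^{x} e^{y} e^{2 x y} + A B^{2} e^{x} e^{y} e^{2 x y} + B^{3} x^{2} e^{3 x y}
So the left-hand side equals
  5 A^{3} e^{3 x} e^{3 y} + A^{2} B x^{2} e^{2 x} e^{2 y} e^{x y} + 4 A^{2} B y e^{2 x} e^{2 y} e^{x y} + 10 A^{2} B e^{2 x} e^{2 y} e^{x y} + 2 A B^{2} x^{2} e^{x} e^{y} e^{2 x y} + 8 A B^{2} y e^{x} e^{y} e^{2 x y} + 5 A B^{2} e^{x} e^{y} e^{2 x y} + B^{3} x^{2} e^{3 x y} + 4 B^{3} y e^{3 x y}
This must equal f(x, y) identically; expanded, f = 12 x^{2} e^{2 x} e^{2 y} e^{x y} + 36 x^{2} e^{x} e^{y} e^{2 x y} + 27 x^{2} e^{3 x y} + 48 y e^{2 x} e^{2 y} e^{x y} + 144 y e^{x} e^{y} e^{2 x y} + 108 y e^{3 x y} + 40 e^{3 x} e^{3 y} + 120 e^{2 x} e^{2 y} e^{x y} + 90 e^{x} e^{y} e^{2 x y}.
Matching coefficients of the independent functions:
  [x^{2} e^{3 x y}]:  B^{3} = 27
  [y e^{3 x y}]:  4 B^{3} = 108
  [e^{3 x} e^{3 y}]:  5 A^{3} = 40
  [e^{x} e^{y} e^{2 x y}]:  5 A B^{2} = 90
  [e^{2 x} e^{2 y} e^{x y}]:  10 A^{2} B = 120
  [x^{2} e^{x} e^{y} e^{2 x y}]:  2 A B^{2} = 36
  [x^{2} e^{2 x} e^{2 y} e^{x y}]:  A^{2} B = 12
  [y e^{x} e^{y} e^{2 x y}]:  8 A B^{2} = 144
  [y e^{2 x} e^{2 y} e^{x y}]:  4 A^{2} B = 48
Solving: A = 2, B = 3.
Check against the point condition:
  u(0, 0) = 5  ⟹  A + B = 5  ✓
Hence u(x, y) = 3 e^{x y} + 2 e^{x + y}.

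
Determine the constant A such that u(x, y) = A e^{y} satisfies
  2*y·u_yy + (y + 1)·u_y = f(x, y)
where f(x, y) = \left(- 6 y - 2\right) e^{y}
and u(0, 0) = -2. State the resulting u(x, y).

Substitute the ansatz u = A e^{y} into the left-hand side.
Derivatives of the ansatz:
  u_yy = A e^{y}
  u_y = A e^{y}
Term by term:
  2*y·u_yy = 2 A y e^{y}
  (y + 1)·u_y = A y e^{y} + A e^{y}
So the left-hand side equals
  3 A y e^{y} + A e^{y}
This must equal f(x, y) identically; expanded, f = - 6 y e^{y} - 2 e^{y}.
Matching coefficients of the independent functions:
  [y e^{y}]:  3 A = -6
  [e^{y}]:  A = -2
Solving: A = -2.
Check against the point condition:
  u(0, 0) = -2  ⟹  A = -2  ✓
Hence u(x, y) = - 2 e^{y}.

Answer: u(x, y) = - 2 e^{y}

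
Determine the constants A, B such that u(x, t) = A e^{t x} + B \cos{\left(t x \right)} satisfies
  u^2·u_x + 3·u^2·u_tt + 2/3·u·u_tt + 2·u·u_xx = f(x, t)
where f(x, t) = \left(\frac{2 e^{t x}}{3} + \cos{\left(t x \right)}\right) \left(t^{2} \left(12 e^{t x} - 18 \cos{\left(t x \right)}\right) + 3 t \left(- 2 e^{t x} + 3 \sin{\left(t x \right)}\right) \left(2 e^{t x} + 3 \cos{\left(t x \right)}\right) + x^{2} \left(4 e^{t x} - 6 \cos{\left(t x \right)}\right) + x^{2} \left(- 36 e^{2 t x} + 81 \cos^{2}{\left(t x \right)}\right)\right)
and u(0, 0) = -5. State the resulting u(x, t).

Answer: u(x, t) = - 2 e^{t x} - 3 \cos{\left(t x \right)}

Derivation:
Substitute the ansatz u = A e^{t x} + B \cos{\left(t x \right)} into the left-hand side.
Derivatives of the ansatz:
  u_x = A t e^{t x} - B t \sin{\left(t x \right)}
  u_tt = A x^{2} e^{t x} - B x^{2} \cos{\left(t x \right)}
  u_xx = A t^{2} e^{t x} - B t^{2} \cos{\left(t x \right)}
Term by term:
  u^2·u_x = A^{3} t e^{3 t x} - A^{2} B t e^{2 t x} \sin{\left(t x \right)} + 2 A^{2} B t e^{2 t x} \cos{\left(t x \right)} - 2 A B^{2} t e^{t x} \sin{\left(t x \right)} \cos{\left(t x \right)} + A B^{2} t e^{t x} \cos^{2}{\left(t x \right)} - B^{3} t \sin{\left(t x \right)} \cos^{2}{\left(t x \right)}
  3·u^2·u_tt = 3 A^{3} x^{2} e^{3 t x} + 3 A^{2} B x^{2} e^{2 t x} \cos{\left(t x \right)} - 3 A B^{2} x^{2} e^{t x} \cos^{2}{\left(t x \right)} - 3 B^{3} x^{2} \cos^{3}{\left(t x \right)}
  2/3·u·u_tt = \frac{2 A^{2} x^{2} e^{2 t x}}{3} - \frac{2 B^{2} x^{2} \cos^{2}{\left(t x \right)}}{3}
  2·u·u_xx = 2 A^{2} t^{2} e^{2 t x} - 2 B^{2} t^{2} \cos^{2}{\left(t x \right)}
So the left-hand side equals
  A^{3} t e^{3 t x} + 3 A^{3} x^{2} e^{3 t x} - A^{2} B t e^{2 t x} \sin{\left(t x \right)} + 2 A^{2} B t e^{2 t x} \cos{\left(t x \right)} + 3 A^{2} B x^{2} e^{2 t x} \cos{\left(t x \right)} + 2 A^{2} t^{2} e^{2 t x} + \frac{2 A^{2} x^{2} e^{2 t x}}{3} - 2 A B^{2} t e^{t x} \sin{\left(t x \right)} \cos{\left(t x \right)} + A B^{2} t e^{t x} \cos^{2}{\left(t x \right)} - 3 A B^{2} x^{2} e^{t x} \cos^{2}{\left(t x \right)} - B^{3} t \sin{\left(t x \right)} \cos^{2}{\left(t x \right)} - 3 B^{3} x^{2} \cos^{3}{\left(t x \right)} - 2 B^{2} t^{2} \cos^{2}{\left(t x \right)} - \frac{2 B^{2} x^{2} \cos^{2}{\left(t x \right)}}{3}
This must equal f(x, t) identically; expanded, f = 8 t^{2} e^{2 t x} - 18 t^{2} \cos^{2}{\left(t x \right)} - 8 t e^{3 t x} + 12 t e^{2 t x} \sin{\left(t x \right)} - 24 t e^{2 t x} \cos{\left(t x \right)} + 36 t e^{t x} \sin{\left(t x \right)} \cos{\left(t x \right)} - 18 t e^{t x} \cos^{2}{\left(t x \right)} + 27 t \sin{\left(t x \right)} \cos^{2}{\left(t x \right)} - 24 x^{2} e^{3 t x} - 36 x^{2} e^{2 t x} \cos{\left(t x \right)} + \frac{8 x^{2} e^{2 t x}}{3} + 54 x^{2} e^{t x} \cos^{2}{\left(t x \right)} + 81 x^{2} \cos^{3}{\left(t x \right)} - 6 x^{2} \cos^{2}{\left(t x \right)}.
Matching coefficients of the independent functions:
  [t e^{3 t x}]:  A^{3} = -8
  [t^{2} e^{2 t x}]:  2 A^{2} = 8
  [t^{2} \cos^{2}{\left(t x \right)}]:  - 2 B^{2} = -18
  [x^{2} e^{2 t x}]:  \frac{2 A^{2}}{3} = \frac{8}{3}
  [x^{2} e^{3 t x}]:  3 A^{3} = -24
  [x^{2} \cos^{2}{\left(t x \right)}]:  - \frac{2 B^{2}}{3} = -6
  [x^{2} \cos^{3}{\left(t x \right)}]:  - 3 B^{3} = 81
  [t e^{t x} \cos^{2}{\left(t x \right)}]:  A B^{2} = -18
  [t e^{2 t x} \sin{\left(t x \right)}]:  - A^{2} B = 12
  [t e^{2 t x} \cos{\left(t x \right)}]:  2 A^{2} B = -24
  [t \sin{\left(t x \right)} \cos^{2}{\left(t x \right)}]:  - B^{3} = 27
  [x^{2} e^{t x} \cos^{2}{\left(t x \right)}]:  - 3 A B^{2} = 54
  [x^{2} e^{2 t x} \cos{\left(t x \right)}]:  3 A^{2} B = -36
  [t e^{t x} \sin{\left(t x \right)} \cos{\left(t x \right)}]:  - 2 A B^{2} = 36
Solving: A = -2, B = -3.
Check against the point condition:
  u(0, 0) = -5  ⟹  A + B = -5  ✓
Hence u(x, t) = - 2 e^{t x} - 3 \cos{\left(t x \right)}.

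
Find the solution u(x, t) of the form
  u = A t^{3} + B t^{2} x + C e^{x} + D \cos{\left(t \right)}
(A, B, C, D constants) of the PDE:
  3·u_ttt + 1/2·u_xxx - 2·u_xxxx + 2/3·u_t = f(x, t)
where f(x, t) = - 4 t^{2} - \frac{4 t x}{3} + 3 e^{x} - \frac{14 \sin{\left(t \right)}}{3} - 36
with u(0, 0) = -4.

Substitute the ansatz u = A t^{3} + B t^{2} x + C e^{x} + D \cos{\left(t \right)} into the left-hand side.
Derivatives of the ansatz:
  u_ttt = 6 A + D \sin{\left(t \right)}
  u_xxx = C e^{x}
  u_xxxx = C e^{x}
  u_t = 3 A t^{2} + 2 B t x - D \sin{\left(t \right)}
Term by term:
  3·u_ttt = 18 A + 3 D \sin{\left(t \right)}
  1/2·u_xxx = \frac{C e^{x}}{2}
  -2·u_xxxx = - 2 C e^{x}
  2/3·u_t = 2 A t^{2} + \frac{4 B t x}{3} - \frac{2 D \sin{\left(t \right)}}{3}
So the left-hand side equals
  2 A t^{2} + 18 A + \frac{4 B t x}{3} - \frac{3 C e^{x}}{2} + \frac{7 D \sin{\left(t \right)}}{3}
This must equal f(x, t) = - 4 t^{2} - \frac{4 t x}{3} + 3 e^{x} - \frac{14 \sin{\left(t \right)}}{3} - 36 identically.
Matching coefficients of the independent functions:
  [constant term]:  18 A = -36
  [t^{2}]:  2 A = -4
  [t x]:  \frac{4 B}{3} = - \frac{4}{3}
  [e^{x}]:  - \frac{3 C}{2} = 3
  [\sin{\left(t \right)}]:  \frac{7 D}{3} = - \frac{14}{3}
Solving: A = -2, B = -1, C = -2, D = -2.
Check against the point condition:
  u(0, 0) = -4  ⟹  C + D = -4  ✓
Hence u(x, t) = - 2 t^{3} - t^{2} x - 2 e^{x} - 2 \cos{\left(t \right)}.

Answer: u(x, t) = - 2 t^{3} - t^{2} x - 2 e^{x} - 2 \cos{\left(t \right)}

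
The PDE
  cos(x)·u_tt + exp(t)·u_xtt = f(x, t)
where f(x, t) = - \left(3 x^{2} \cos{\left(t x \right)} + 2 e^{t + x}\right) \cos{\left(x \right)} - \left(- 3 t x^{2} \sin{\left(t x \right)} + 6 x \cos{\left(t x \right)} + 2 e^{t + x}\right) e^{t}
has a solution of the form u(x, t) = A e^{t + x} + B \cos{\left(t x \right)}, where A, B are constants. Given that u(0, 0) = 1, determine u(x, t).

Answer: u(x, t) = - 2 e^{t + x} + 3 \cos{\left(t x \right)}

Derivation:
Substitute the ansatz u = A e^{t + x} + B \cos{\left(t x \right)} into the left-hand side.
Derivatives of the ansatz:
  u_tt = A e^{t} e^{x} - B x^{2} \cos{\left(t x \right)}
  u_xtt = A e^{t} e^{x} + B t x^{2} \sin{\left(t x \right)} - 2 B x \cos{\left(t x \right)}
Term by term:
  cos(x)·u_tt = A e^{t} e^{x} \cos{\left(x \right)} - B x^{2} \cos{\left(x \right)} \cos{\left(t x \right)}
  exp(t)·u_xtt = A e^{2 t} e^{x} + B t x^{2} e^{t} \sin{\left(t x \right)} - 2 B x e^{t} \cos{\left(t x \right)}
So the left-hand side equals
  A e^{2 t} e^{x} + A e^{t} e^{x} \cos{\left(x \right)} + B t x^{2} e^{t} \sin{\left(t x \right)} - B x^{2} \cos{\left(x \right)} \cos{\left(t x \right)} - 2 B x e^{t} \cos{\left(t x \right)}
This must equal f(x, t) identically; expanded, f = 3 t x^{2} e^{t} \sin{\left(t x \right)} - 3 x^{2} \cos{\left(x \right)} \cos{\left(t x \right)} - 6 x e^{t} \cos{\left(t x \right)} - 2 e^{2 t} e^{x} - 2 e^{t} e^{x} \cos{\left(x \right)}.
Matching coefficients of the independent functions:
  [e^{2 t} e^{x}, e^{t} e^{x} \cos{\left(x \right)}]:  A = -2
  [x e^{t} \cos{\left(t x \right)}]:  - 2 B = -6
  [x^{2} \cos{\left(x \right)} \cos{\left(t x \right)}]:  - B = -3
  [t x^{2} e^{t} \sin{\left(t x \right)}]:  B = 3
Solving: A = -2, B = 3.
Check against the point condition:
  u(0, 0) = 1  ⟹  A + B = 1  ✓
Hence u(x, t) = - 2 e^{t + x} + 3 \cos{\left(t x \right)}.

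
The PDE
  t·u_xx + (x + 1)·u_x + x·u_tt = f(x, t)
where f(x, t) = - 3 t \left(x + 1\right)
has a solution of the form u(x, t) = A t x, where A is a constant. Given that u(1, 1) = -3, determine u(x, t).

Substitute the ansatz u = A t x into the left-hand side.
Derivatives of the ansatz:
  u_xx = 0
  u_x = A t
  u_tt = 0
Term by term:
  t·u_xx = 0
  (x + 1)·u_x = A t x + A t
  x·u_tt = 0
So the left-hand side equals
  A t x + A t
This must equal f(x, t) = - 3 t \left(x + 1\right) identically.
Matching coefficients of the independent functions:
  [t, t x]:  A = -3
Solving: A = -3.
Check against the point condition:
  u(1, 1) = -3  ⟹  A = -3  ✓
Hence u(x, t) = - 3 t x.

Answer: u(x, t) = - 3 t x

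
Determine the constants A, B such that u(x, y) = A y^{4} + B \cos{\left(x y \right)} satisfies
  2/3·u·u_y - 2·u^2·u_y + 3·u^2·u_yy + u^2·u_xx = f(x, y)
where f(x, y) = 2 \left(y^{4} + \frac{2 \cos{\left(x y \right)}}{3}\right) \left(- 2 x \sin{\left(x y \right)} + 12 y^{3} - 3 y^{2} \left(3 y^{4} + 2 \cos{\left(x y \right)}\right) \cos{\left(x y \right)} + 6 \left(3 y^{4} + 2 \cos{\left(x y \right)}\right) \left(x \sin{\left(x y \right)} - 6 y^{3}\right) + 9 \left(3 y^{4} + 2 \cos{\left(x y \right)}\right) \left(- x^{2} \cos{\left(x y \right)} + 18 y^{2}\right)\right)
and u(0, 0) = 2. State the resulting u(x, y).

Substitute the ansatz u = A y^{4} + B \cos{\left(x y \right)} into the left-hand side.
Derivatives of the ansatz:
  u_y = 4 A y^{3} - B x \sin{\left(x y \right)}
  u_yy = 12 A y^{2} - B x^{2} \cos{\left(x y \right)}
  u_xx = - B y^{2} \cos{\left(x y \right)}
Term by term:
  2/3·u·u_y = \frac{8 A^{2} y^{7}}{3} - \frac{2 A B x y^{4} \sin{\left(x y \right)}}{3} + \frac{8 A B y^{3} \cos{\left(x y \right)}}{3} - \frac{2 B^{2} x \sin{\left(x y \right)} \cos{\left(x y \right)}}{3}
  -2·u^2·u_y = - 8 A^{3} y^{11} + 2 A^{2} B x y^{8} \sin{\left(x y \right)} - 16 A^{2} B y^{7} \cos{\left(x y \right)} + 4 A B^{2} x y^{4} \sin{\left(x y \right)} \cos{\left(x y \right)} - 8 A B^{2} y^{3} \cos^{2}{\left(x y \right)} + 2 B^{3} x \sin{\left(x y \right)} \cos^{2}{\left(x y \right)}
  3·u^2·u_yy = 36 A^{3} y^{10} - 3 A^{2} B x^{2} y^{8} \cos{\left(x y \right)} + 72 A^{2} B y^{6} \cos{\left(x y \right)} - 6 A B^{2} x^{2} y^{4} \cos^{2}{\left(x y \right)} + 36 A B^{2} y^{2} \cos^{2}{\left(x y \right)} - 3 B^{3} x^{2} \cos^{3}{\left(x y \right)}
  u^2·u_xx = - A^{2} B y^{10} \cos{\left(x y \right)} - 2 A B^{2} y^{6} \cos^{2}{\left(x y \right)} - B^{3} y^{2} \cos^{3}{\left(x y \right)}
So the left-hand side equals
  - 8 A^{3} y^{11} + 36 A^{3} y^{10} - 3 A^{2} B x^{2} y^{8} \cos{\left(x y \right)} + 2 A^{2} B x y^{8} \sin{\left(x y \right)} - A^{2} B y^{10} \cos{\left(x y \right)} - 16 A^{2} B y^{7} \cos{\left(x y \right)} + 72 A^{2} B y^{6} \cos{\left(x y \right)} + \frac{8 A^{2} y^{7}}{3} - 6 A B^{2} x^{2} y^{4} \cos^{2}{\left(x y \right)} + 4 A B^{2} x y^{4} \sin{\left(x y \right)} \cos{\left(x y \right)} - 2 A B^{2} y^{6} \cos^{2}{\left(x y \right)} - 8 A B^{2} y^{3} \cos^{2}{\left(x y \right)} + 36 A B^{2} y^{2} \cos^{2}{\left(x y \right)} - \frac{2 A B x y^{4} \sin{\left(x y \right)}}{3} + \frac{8 A B y^{3} \cos{\left(x y \right)}}{3} - 3 B^{3} x^{2} \cos^{3}{\left(x y \right)} + 2 B^{3} x \sin{\left(x y \right)} \cos^{2}{\left(x y \right)} - B^{3} y^{2} \cos^{3}{\left(x y \right)} - \frac{2 B^{2} x \sin{\left(x y \right)} \cos{\left(x y \right)}}{3}
This must equal f(x, y) identically; expanded, f = - 54 x^{2} y^{8} \cos{\left(x y \right)} - 72 x^{2} y^{4} \cos^{2}{\left(x y \right)} - 24 x^{2} \cos^{3}{\left(x y \right)} + 36 x y^{8} \sin{\left(x y \right)} + 48 x y^{4} \sin{\left(x y \right)} \cos{\left(x y \right)} - 4 x y^{4} \sin{\left(x y \right)} + 16 x \sin{\left(x y \right)} \cos^{2}{\left(x y \right)} - \frac{8 x \sin{\left(x y \right)} \cos{\left(x y \right)}}{3} - 216 y^{11} - 18 y^{10} \cos{\left(x y \right)} + 972 y^{10} - 288 y^{7} \cos{\left(x y \right)} + 24 y^{7} - 24 y^{6} \cos^{2}{\left(x y \right)} + 1296 y^{6} \cos{\left(x y \right)} - 96 y^{3} \cos^{2}{\left(x y \right)} + 16 y^{3} \cos{\left(x y \right)} - 8 y^{2} \cos^{3}{\left(x y \right)} + 432 y^{2} \cos^{2}{\left(x y \right)}.
Matching coefficients of the independent functions:
(each divided by its leading coefficient; functions giving the same equation are listed together)
  [y^{7}]:  A^{2} - 9 = 0
  [y^{10}, y^{11}]:  A^{3} - 27 = 0
  [x^{2} \cos^{3}{\left(x y \right)}, y^{2} \cos^{3}{\left(x y \right)}, x \sin{\left(x y \right)} \cos^{2}{\left(x y \right)}]:  B^{3} - 8 = 0
  [y^{2} \cos^{2}{\left(x y \right)}, y^{3} \cos^{2}{\left(x y \right)}, y^{6} \cos^{2}{\left(x y \right)}, …]:  A B^{2} - 12 = 0
  [y^{3} \cos{\left(x y \right)}, x y^{4} \sin{\left(x y \right)}]:  A B - 6 = 0
  [y^{6} \cos{\left(x y \right)}, y^{7} \cos{\left(x y \right)}, y^{10} \cos{\left(x y \right)}, …]:  A^{2} B - 18 = 0
  [x \sin{\left(x y \right)} \cos{\left(x y \right)}]:  B^{2} - 4 = 0
Solving: A = 3, B = 2.
Check against the point condition:
  u(0, 0) = 2  ⟹  B = 2  ✓
Hence u(x, y) = 3 y^{4} + 2 \cos{\left(x y \right)}.

Answer: u(x, y) = 3 y^{4} + 2 \cos{\left(x y \right)}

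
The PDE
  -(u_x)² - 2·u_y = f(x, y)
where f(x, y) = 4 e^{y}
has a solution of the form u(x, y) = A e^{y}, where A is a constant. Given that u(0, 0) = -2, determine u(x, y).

Substitute the ansatz u = A e^{y} into the left-hand side.
Derivatives of the ansatz:
  u_x = 0
  u_y = A e^{y}
Term by term:
  -(u_x)² = 0
  -2·u_y = - 2 A e^{y}
So the left-hand side equals
  - 2 A e^{y}
This must equal f(x, y) = 4 e^{y} identically.
Matching coefficients of the independent functions:
  [e^{y}]:  - 2 A = 4
Solving: A = -2.
Check against the point condition:
  u(0, 0) = -2  ⟹  A = -2  ✓
Hence u(x, y) = - 2 e^{y}.

Answer: u(x, y) = - 2 e^{y}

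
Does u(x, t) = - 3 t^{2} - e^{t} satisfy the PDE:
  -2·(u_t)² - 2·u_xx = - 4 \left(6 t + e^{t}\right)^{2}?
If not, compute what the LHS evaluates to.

Answer: No, the LHS evaluates to - 2 \left(6 t + e^{t}\right)^{2}

Derivation:
Evaluate each term of the left-hand side for u = - 3 t^{2} - e^{t}.
Derivatives:
  u_t = - 6 t - e^{t}
  u_xx = 0
Terms:
  -2·(u_t)² = - 2 \left(6 t + e^{t}\right)^{2}
  -2·u_xx = 0
Sum: LHS = - 2 \left(6 t + e^{t}\right)^{2}
Given right-hand side: - 4 \left(6 t + e^{t}\right)^{2}. Difference LHS − RHS = 2 \left(6 t + e^{t}\right)^{2} ≠ 0, so u is not a solution.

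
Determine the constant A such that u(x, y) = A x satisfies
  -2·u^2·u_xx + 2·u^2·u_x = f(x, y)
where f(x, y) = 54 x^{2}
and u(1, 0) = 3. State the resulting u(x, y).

Substitute the ansatz u = A x into the left-hand side.
Derivatives of the ansatz:
  u_xx = 0
  u_x = A
Term by term:
  -2·u^2·u_xx = 0
  2·u^2·u_x = 2 A^{3} x^{2}
So the left-hand side equals
  2 A^{3} x^{2}
This must equal f(x, y) = 54 x^{2} identically.
Matching coefficients of the independent functions:
  [x^{2}]:  2 A^{3} = 54
Solving: A = 3.
Check against the point condition:
  u(1, 0) = 3  ⟹  A = 3  ✓
Hence u(x, y) = 3 x.

Answer: u(x, y) = 3 x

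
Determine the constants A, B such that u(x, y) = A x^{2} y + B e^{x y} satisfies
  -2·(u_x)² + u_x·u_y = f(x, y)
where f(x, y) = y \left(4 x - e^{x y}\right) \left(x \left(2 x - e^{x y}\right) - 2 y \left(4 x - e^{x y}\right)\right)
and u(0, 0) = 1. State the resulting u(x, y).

Answer: u(x, y) = - 2 x^{2} y + e^{x y}

Derivation:
Substitute the ansatz u = A x^{2} y + B e^{x y} into the left-hand side.
Derivatives of the ansatz:
  u_x = 2 A x y + B y e^{x y}
  u_y = A x^{2} + B x e^{x y}
Term by term:
  -2·(u_x)² = - 8 A^{2} x^{2} y^{2} - 8 A B x y^{2} e^{x y} - 2 B^{2} y^{2} e^{2 x y}
  u_x·u_y = 2 A^{2} x^{3} y + 3 A B x^{2} y e^{x y} + B^{2} x y e^{2 x y}
So the left-hand side equals
  2 A^{2} x^{3} y - 8 A^{2} x^{2} y^{2} + 3 A B x^{2} y e^{x y} - 8 A B x y^{2} e^{x y} + B^{2} x y e^{2 x y} - 2 B^{2} y^{2} e^{2 x y}
This must equal f(x, y) identically; expanded, f = 8 x^{3} y - 32 x^{2} y^{2} - 6 x^{2} y e^{x y} + 16 x y^{2} e^{x y} + x y e^{2 x y} - 2 y^{2} e^{2 x y}.
Matching coefficients of the independent functions:
  [x^{2} y^{2}]:  - 8 A^{2} = -32
  [x^{3} y]:  2 A^{2} = 8
  [y^{2} e^{2 x y}]:  - 2 B^{2} = -2
  [x y e^{2 x y}]:  B^{2} = 1
  [x y^{2} e^{x y}]:  - 8 A B = 16
  [x^{2} y e^{x y}]:  3 A B = -6
These equations allow (A, B) = (-2, 1) or (2, -1).
Impose the point condition(s):
  u(0, 0) = 1  ⟹  B = 1
Only A = -2, B = 1 satisfies everything.
Hence u(x, y) = - 2 x^{2} y + e^{x y}.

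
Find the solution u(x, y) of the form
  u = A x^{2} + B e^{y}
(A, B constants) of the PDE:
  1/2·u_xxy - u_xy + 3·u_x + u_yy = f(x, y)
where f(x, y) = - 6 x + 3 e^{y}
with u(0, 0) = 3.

Substitute the ansatz u = A x^{2} + B e^{y} into the left-hand side.
Derivatives of the ansatz:
  u_xxy = 0
  u_xy = 0
  u_x = 2 A x
  u_yy = B e^{y}
Term by term:
  1/2·u_xxy = 0
  -u_xy = 0
  3·u_x = 6 A x
  u_yy = B e^{y}
So the left-hand side equals
  6 A x + B e^{y}
This must equal f(x, y) = - 6 x + 3 e^{y} identically.
Matching coefficients of the independent functions:
  [x]:  6 A = -6
  [e^{y}]:  B = 3
Solving: A = -1, B = 3.
Check against the point condition:
  u(0, 0) = 3  ⟹  B = 3  ✓
Hence u(x, y) = - x^{2} + 3 e^{y}.

Answer: u(x, y) = - x^{2} + 3 e^{y}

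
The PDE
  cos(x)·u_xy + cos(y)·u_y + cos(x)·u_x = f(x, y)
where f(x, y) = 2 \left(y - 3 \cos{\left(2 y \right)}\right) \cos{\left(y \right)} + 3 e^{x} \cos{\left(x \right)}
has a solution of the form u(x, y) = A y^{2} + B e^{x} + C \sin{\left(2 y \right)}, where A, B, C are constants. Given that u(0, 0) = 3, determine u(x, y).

Answer: u(x, y) = y^{2} + 3 e^{x} - 3 \sin{\left(2 y \right)}

Derivation:
Substitute the ansatz u = A y^{2} + B e^{x} + C \sin{\left(2 y \right)} into the left-hand side.
Derivatives of the ansatz:
  u_xy = 0
  u_y = 2 A y + 2 C \cos{\left(2 y \right)}
  u_x = B e^{x}
Term by term:
  cos(x)·u_xy = 0
  cos(y)·u_y = 2 A y \cos{\left(y \right)} + 2 C \cos{\left(y \right)} \cos{\left(2 y \right)}
  cos(x)·u_x = B e^{x} \cos{\left(x \right)}
So the left-hand side equals
  2 A y \cos{\left(y \right)} + B e^{x} \cos{\left(x \right)} + 2 C \cos{\left(y \right)} \cos{\left(2 y \right)}
This must equal f(x, y) identically; expanded, f = 2 y \cos{\left(y \right)} + 3 e^{x} \cos{\left(x \right)} - 6 \cos{\left(y \right)} \cos{\left(2 y \right)}.
Matching coefficients of the independent functions:
  [y \cos{\left(y \right)}]:  2 A = 2
  [e^{x} \cos{\left(x \right)}]:  B = 3
  [\cos{\left(y \right)} \cos{\left(2 y \right)}]:  2 C = -6
Solving: A = 1, B = 3, C = -3.
Check against the point condition:
  u(0, 0) = 3  ⟹  B = 3  ✓
Hence u(x, y) = y^{2} + 3 e^{x} - 3 \sin{\left(2 y \right)}.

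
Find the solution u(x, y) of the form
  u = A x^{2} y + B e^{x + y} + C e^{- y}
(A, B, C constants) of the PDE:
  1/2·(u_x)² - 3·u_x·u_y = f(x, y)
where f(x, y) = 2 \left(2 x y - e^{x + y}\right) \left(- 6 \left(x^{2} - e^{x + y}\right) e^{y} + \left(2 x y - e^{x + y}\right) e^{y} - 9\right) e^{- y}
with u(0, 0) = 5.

Substitute the ansatz u = A x^{2} y + B e^{x + y} + C e^{- y} into the left-hand side.
Derivatives of the ansatz:
  u_x = 2 A x y + B e^{x} e^{y}
  u_y = A x^{2} + B e^{x} e^{y} - C e^{- y}
Term by term:
  1/2·(u_x)² = 2 A^{2} x^{2} y^{2} + 2 A B x y e^{x} e^{y} + \frac{B^{2} e^{2 x} e^{2 y}}{2}
  -3·u_x·u_y = - 6 A^{2} x^{3} y - 3 A B x^{2} e^{x} e^{y} - 6 A B x y e^{x} e^{y} + 6 A C x y e^{- y} - 3 B^{2} e^{2 x} e^{2 y} + 3 B C e^{x}
So the left-hand side equals
  - 6 A^{2} x^{3} y + 2 A^{2} x^{2} y^{2} - 3 A B x^{2} e^{x} e^{y} - 4 A B x y e^{x} e^{y} + 6 A C x y e^{- y} - \frac{5 B^{2} e^{2 x} e^{2 y}}{2} + 3 B C e^{x}
This must equal f(x, y) identically; expanded, f = - 24 x^{3} y + 8 x^{2} y^{2} + 12 x^{2} e^{x} e^{y} + 16 x y e^{x} e^{y} - 36 x y e^{- y} - 10 e^{2 x} e^{2 y} + 18 e^{x}.
Matching coefficients of the independent functions:
  [x^{2} y^{2}]:  2 A^{2} = 8
  [x^{3} y]:  - 6 A^{2} = -24
  [e^{2 x} e^{2 y}]:  - \frac{5 B^{2}}{2} = -10
  [x y e^{- y}]:  6 A C = -36
  [x^{2} e^{x} e^{y}]:  - 3 A B = 12
  [x y e^{x} e^{y}]:  - 4 A B = 16
  [e^{x}]:  3 B C = 18
These equations allow (A, B, C) = (-2, 2, 3) or (2, -2, -3).
Impose the point condition(s):
  u(0, 0) = 5  ⟹  B + C = 5
Only A = -2, B = 2, C = 3 satisfies everything.
Hence u(x, y) = - 2 x^{2} y + 2 e^{x + y} + 3 e^{- y}.

Answer: u(x, y) = - 2 x^{2} y + 2 e^{x + y} + 3 e^{- y}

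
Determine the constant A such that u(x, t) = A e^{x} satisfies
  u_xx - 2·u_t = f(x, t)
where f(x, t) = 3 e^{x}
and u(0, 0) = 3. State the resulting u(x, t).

Substitute the ansatz u = A e^{x} into the left-hand side.
Derivatives of the ansatz:
  u_xx = A e^{x}
  u_t = 0
Term by term:
  u_xx = A e^{x}
  -2·u_t = 0
So the left-hand side equals
  A e^{x}
This must equal f(x, t) = 3 e^{x} identically.
Matching coefficients of the independent functions:
  [e^{x}]:  A = 3
Solving: A = 3.
Check against the point condition:
  u(0, 0) = 3  ⟹  A = 3  ✓
Hence u(x, t) = 3 e^{x}.

Answer: u(x, t) = 3 e^{x}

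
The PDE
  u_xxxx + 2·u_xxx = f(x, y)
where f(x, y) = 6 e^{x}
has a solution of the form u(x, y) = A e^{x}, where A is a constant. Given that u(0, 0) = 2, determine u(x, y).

Answer: u(x, y) = 2 e^{x}

Derivation:
Substitute the ansatz u = A e^{x} into the left-hand side.
Derivatives of the ansatz:
  u_xxxx = A e^{x}
  u_xxx = A e^{x}
Term by term:
  u_xxxx = A e^{x}
  2·u_xxx = 2 A e^{x}
So the left-hand side equals
  3 A e^{x}
This must equal f(x, y) = 6 e^{x} identically.
Matching coefficients of the independent functions:
  [e^{x}]:  3 A = 6
Solving: A = 2.
Check against the point condition:
  u(0, 0) = 2  ⟹  A = 2  ✓
Hence u(x, y) = 2 e^{x}.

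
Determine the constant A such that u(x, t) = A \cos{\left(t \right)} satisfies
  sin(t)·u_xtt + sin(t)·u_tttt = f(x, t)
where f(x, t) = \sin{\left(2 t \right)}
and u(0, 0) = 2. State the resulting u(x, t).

Substitute the ansatz u = A \cos{\left(t \right)} into the left-hand side.
Derivatives of the ansatz:
  u_xtt = 0
  u_tttt = A \cos{\left(t \right)}
Term by term:
  sin(t)·u_xtt = 0
  sin(t)·u_tttt = A \sin{\left(t \right)} \cos{\left(t \right)}
So the left-hand side equals
  A \sin{\left(t \right)} \cos{\left(t \right)}
This must equal f(x, t) identically; expanded, f = 2 \sin{\left(t \right)} \cos{\left(t \right)}.
Matching coefficients of the independent functions:
  [\sin{\left(t \right)} \cos{\left(t \right)}]:  A = 2
Solving: A = 2.
Check against the point condition:
  u(0, 0) = 2  ⟹  A = 2  ✓
Hence u(x, t) = 2 \cos{\left(t \right)}.

Answer: u(x, t) = 2 \cos{\left(t \right)}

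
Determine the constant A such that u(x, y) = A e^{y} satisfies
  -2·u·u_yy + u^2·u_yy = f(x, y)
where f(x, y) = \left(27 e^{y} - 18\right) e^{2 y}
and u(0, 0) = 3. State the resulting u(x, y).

Substitute the ansatz u = A e^{y} into the left-hand side.
Derivatives of the ansatz:
  u_yy = A e^{y}
Term by term:
  -2·u·u_yy = - 2 A^{2} e^{2 y}
  u^2·u_yy = A^{3} e^{3 y}
So the left-hand side equals
  A^{3} e^{3 y} - 2 A^{2} e^{2 y}
This must equal f(x, y) = \left(27 e^{y} - 18\right) e^{2 y} identically.
Matching coefficients of the independent functions:
  [e^{2 y}]:  - 2 A^{2} = -18
  [e^{3 y}]:  A^{3} = 27
Solving: A = 3.
Check against the point condition:
  u(0, 0) = 3  ⟹  A = 3  ✓
Hence u(x, y) = 3 e^{y}.

Answer: u(x, y) = 3 e^{y}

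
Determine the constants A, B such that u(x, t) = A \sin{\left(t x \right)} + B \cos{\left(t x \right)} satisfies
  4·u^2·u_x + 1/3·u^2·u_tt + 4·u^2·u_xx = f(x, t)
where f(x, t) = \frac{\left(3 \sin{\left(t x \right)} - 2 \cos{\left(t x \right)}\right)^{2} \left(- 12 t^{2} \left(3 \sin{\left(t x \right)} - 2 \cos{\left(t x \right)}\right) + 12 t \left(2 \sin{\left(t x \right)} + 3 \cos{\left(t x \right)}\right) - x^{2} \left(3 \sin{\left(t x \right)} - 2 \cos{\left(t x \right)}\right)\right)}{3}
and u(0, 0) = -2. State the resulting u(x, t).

Answer: u(x, t) = 3 \sin{\left(t x \right)} - 2 \cos{\left(t x \right)}

Derivation:
Substitute the ansatz u = A \sin{\left(t x \right)} + B \cos{\left(t x \right)} into the left-hand side.
Derivatives of the ansatz:
  u_x = A t \cos{\left(t x \right)} - B t \sin{\left(t x \right)}
  u_tt = - A x^{2} \sin{\left(t x \right)} - B x^{2} \cos{\left(t x \right)}
  u_xx = - A t^{2} \sin{\left(t x \right)} - B t^{2} \cos{\left(t x \right)}
Term by term:
  4·u^2·u_x = 4 A^{3} t \sin^{2}{\left(t x \right)} \cos{\left(t x \right)} - 4 A^{2} B t \sin^{3}{\left(t x \right)} + 8 A^{2} B t \sin{\left(t x \right)} \cos^{2}{\left(t x \right)} - 8 A B^{2} t \sin^{2}{\left(t x \right)} \cos{\left(t x \right)} + 4 A B^{2} t \cos^{3}{\left(t x \right)} - 4 B^{3} t \sin{\left(t x \right)} \cos^{2}{\left(t x \right)}
  1/3·u^2·u_tt = - \frac{A^{3} x^{2} \sin^{3}{\left(t x \right)}}{3} - A^{2} B x^{2} \sin^{2}{\left(t x \right)} \cos{\left(t x \right)} - A B^{2} x^{2} \sin{\left(t x \right)} \cos^{2}{\left(t x \right)} - \frac{B^{3} x^{2} \cos^{3}{\left(t x \right)}}{3}
  4·u^2·u_xx = - 4 A^{3} t^{2} \sin^{3}{\left(t x \right)} - 12 A^{2} B t^{2} \sin^{2}{\left(t x \right)} \cos{\left(t x \right)} - 12 A B^{2} t^{2} \sin{\left(t x \right)} \cos^{2}{\left(t x \right)} - 4 B^{3} t^{2} \cos^{3}{\left(t x \right)}
So the left-hand side equals
  - 4 A^{3} t^{2} \sin^{3}{\left(t x \right)} + 4 A^{3} t \sin^{2}{\left(t x \right)} \cos{\left(t x \right)} - \frac{A^{3} x^{2} \sin^{3}{\left(t x \right)}}{3} - 12 A^{2} B t^{2} \sin^{2}{\left(t x \right)} \cos{\left(t x \right)} - 4 A^{2} B t \sin^{3}{\left(t x \right)} + 8 A^{2} B t \sin{\left(t x \right)} \cos^{2}{\left(t x \right)} - A^{2} B x^{2} \sin^{2}{\left(t x \right)} \cos{\left(t x \right)} - 12 A B^{2} t^{2} \sin{\left(t x \right)} \cos^{2}{\left(t x \right)} - 8 A B^{2} t \sin^{2}{\left(t x \right)} \cos{\left(t x \right)} + 4 A B^{2} t \cos^{3}{\left(t x \right)} - A B^{2} x^{2} \sin{\left(t x \right)} \cos^{2}{\left(t x \right)} - 4 B^{3} t^{2} \cos^{3}{\left(t x \right)} - 4 B^{3} t \sin{\left(t x \right)} \cos^{2}{\left(t x \right)} - \frac{B^{3} x^{2} \cos^{3}{\left(t x \right)}}{3}
This must equal f(x, t) identically; expanded, f = - 108 t^{2} \sin^{3}{\left(t x \right)} + 216 t^{2} \sin^{2}{\left(t x \right)} \cos{\left(t x \right)} - 144 t^{2} \sin{\left(t x \right)} \cos^{2}{\left(t x \right)} + 32 t^{2} \cos^{3}{\left(t x \right)} + 72 t \sin^{3}{\left(t x \right)} + 12 t \sin^{2}{\left(t x \right)} \cos{\left(t x \right)} - 112 t \sin{\left(t x \right)} \cos^{2}{\left(t x \right)} + 48 t \cos^{3}{\left(t x \right)} - 9 x^{2} \sin^{3}{\left(t x \right)} + 18 x^{2} \sin^{2}{\left(t x \right)} \cos{\left(t x \right)} - 12 x^{2} \sin{\left(t x \right)} \cos^{2}{\left(t x \right)} + \frac{8 x^{2} \cos^{3}{\left(t x \right)}}{3}.
Matching coefficients of the independent functions:
  [t \sin^{3}{\left(t x \right)}]:  - 4 A^{2} B = 72
  [t \cos^{3}{\left(t x \right)}]:  4 A B^{2} = 48
  [t^{2} \sin^{3}{\left(t x \right)}]:  - 4 A^{3} = -108
  [t^{2} \cos^{3}{\left(t x \right)}]:  - 4 B^{3} = 32
  [x^{2} \sin^{3}{\left(t x \right)}]:  - \frac{A^{3}}{3} = -9
  [x^{2} \cos^{3}{\left(t x \right)}]:  - \frac{B^{3}}{3} = \frac{8}{3}
  [t \sin{\left(t x \right)} \cos^{2}{\left(t x \right)}]:  8 A^{2} B - 4 B^{3} = -112
  [t \sin^{2}{\left(t x \right)} \cos{\left(t x \right)}]:  4 A^{3} - 8 A B^{2} = 12
  [t^{2} \sin{\left(t x \right)} \cos^{2}{\left(t x \right)}]:  - 12 A B^{2} = -144
  [t^{2} \sin^{2}{\left(t x \right)} \cos{\left(t x \right)}]:  - 12 A^{2} B = 216
  [x^{2} \sin{\left(t x \right)} \cos^{2}{\left(t x \right)}]:  - A B^{2} = -12
  [x^{2} \sin^{2}{\left(t x \right)} \cos{\left(t x \right)}]:  - A^{2} B = 18
Solving: A = 3, B = -2.
Check against the point condition:
  u(0, 0) = -2  ⟹  B = -2  ✓
Hence u(x, t) = 3 \sin{\left(t x \right)} - 2 \cos{\left(t x \right)}.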